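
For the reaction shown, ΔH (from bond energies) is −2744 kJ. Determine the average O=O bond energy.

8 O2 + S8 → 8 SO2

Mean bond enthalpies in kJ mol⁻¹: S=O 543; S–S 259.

D(O=O) ≈ 484 kJ/mol

Let D be the O=O bond energy.
Σ(broken) = 8×D + 8×259 = 2072 + 8D
Σ(formed) = 16×543 = 8688
ΔH = Σ(broken) − Σ(formed) = (2072 + 8D) − (8688) = −6616 + 8D
Setting this equal to −2744 kJ gives 8D = 3872, so D = 484 kJ/mol.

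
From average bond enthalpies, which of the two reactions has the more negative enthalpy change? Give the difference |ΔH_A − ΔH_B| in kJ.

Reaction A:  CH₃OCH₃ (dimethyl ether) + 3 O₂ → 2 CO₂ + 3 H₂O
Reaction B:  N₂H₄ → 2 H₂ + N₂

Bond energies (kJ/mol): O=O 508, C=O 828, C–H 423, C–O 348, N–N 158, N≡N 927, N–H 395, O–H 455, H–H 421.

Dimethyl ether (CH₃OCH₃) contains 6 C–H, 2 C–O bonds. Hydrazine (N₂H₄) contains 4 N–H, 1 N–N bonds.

Reaction A:
  Bonds broken (reactants):
    C–H: 6 × 423 = 2538
    C–O: 2 × 348 = 696
    O=O: 3 × 508 = 1524
    Σ(broken) = 4758 kJ
  Bonds formed (products):
    C=O: 4 × 828 = 3312
    O–H: 6 × 455 = 2730
    Σ(formed) = 6042 kJ
  ΔH_A = 4758 − 6042 = −1284 kJ
Reaction B:
  Bonds broken (reactants):
    N–H: 4 × 395 = 1580
    N–N: 1 × 158 = 158
    Σ(broken) = 1738 kJ
  Bonds formed (products):
    H–H: 2 × 421 = 842
    N≡N: 1 × 927 = 927
    Σ(formed) = 1769 kJ
  ΔH_B = 1738 − 1769 = −31 kJ
ΔH_A − ΔH_B = −1253 kJ, so reaction A has the more negative ΔH; |ΔH_A − ΔH_B| = 1253 kJ.

Reaction A, by 1253 kJ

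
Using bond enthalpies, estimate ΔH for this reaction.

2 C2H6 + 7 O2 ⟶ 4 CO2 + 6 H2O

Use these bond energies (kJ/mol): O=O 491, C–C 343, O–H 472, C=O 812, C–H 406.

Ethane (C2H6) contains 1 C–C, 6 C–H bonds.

Bonds broken (reactants):
  C–C: 2 × 343 = 686
  C–H: 12 × 406 = 4872
  O=O: 7 × 491 = 3437
  Σ(broken) = 8995 kJ
Bonds formed (products):
  C=O: 8 × 812 = 6496
  O–H: 12 × 472 = 5664
  Σ(formed) = 12160 kJ
ΔH = Σ(broken) − Σ(formed) = 8995 − 12160 = −3165 kJ

ΔH ≈ −3165 kJ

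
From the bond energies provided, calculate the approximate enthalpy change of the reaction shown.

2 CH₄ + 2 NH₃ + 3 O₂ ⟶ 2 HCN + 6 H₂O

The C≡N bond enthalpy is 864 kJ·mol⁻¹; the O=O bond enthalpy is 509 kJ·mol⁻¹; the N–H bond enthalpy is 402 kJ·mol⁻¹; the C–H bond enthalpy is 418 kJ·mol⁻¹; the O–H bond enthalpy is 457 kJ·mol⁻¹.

ΔH ≈ −765 kJ

Bonds broken (reactants):
  C–H: 8 × 418 = 3344
  N–H: 6 × 402 = 2412
  O=O: 3 × 509 = 1527
  Σ(broken) = 7283 kJ
Bonds formed (products):
  C≡N: 2 × 864 = 1728
  C–H: 2 × 418 = 836
  O–H: 12 × 457 = 5484
  Σ(formed) = 8048 kJ
ΔH = Σ(broken) − Σ(formed) = 7283 − 8048 = −765 kJ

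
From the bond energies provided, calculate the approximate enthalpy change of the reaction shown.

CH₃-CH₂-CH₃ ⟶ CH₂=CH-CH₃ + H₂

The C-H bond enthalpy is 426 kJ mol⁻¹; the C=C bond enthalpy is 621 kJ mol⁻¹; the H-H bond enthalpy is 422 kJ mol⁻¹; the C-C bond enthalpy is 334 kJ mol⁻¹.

ΔH ≈ +143 kJ

Bonds broken (reactants):
  C-C: 2 × 334 = 668
  C-H: 8 × 426 = 3408
  Σ(broken) = 4076 kJ
Bonds formed (products):
  C-C: 1 × 334 = 334
  C-H: 6 × 426 = 2556
  C=C: 1 × 621 = 621
  H-H: 1 × 422 = 422
  Σ(formed) = 3933 kJ
ΔH = Σ(broken) − Σ(formed) = 4076 − 3933 = +143 kJ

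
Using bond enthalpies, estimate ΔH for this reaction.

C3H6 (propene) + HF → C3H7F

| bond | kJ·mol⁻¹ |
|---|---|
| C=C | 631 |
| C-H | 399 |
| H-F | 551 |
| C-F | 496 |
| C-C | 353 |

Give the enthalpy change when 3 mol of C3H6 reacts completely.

Bonds broken (reactants):
  C-C: 1 × 353 = 353
  C-H: 6 × 399 = 2394
  C=C: 1 × 631 = 631
  H-F: 1 × 551 = 551
  Σ(broken) = 3929 kJ
Bonds formed (products):
  C-C: 2 × 353 = 706
  C-F: 1 × 496 = 496
  C-H: 7 × 399 = 2793
  Σ(formed) = 3995 kJ
ΔH = Σ(broken) − Σ(formed) = 3929 − 3995 = −66 kJ
For 3× the reaction as written: 3 × (−66) = −198 kJ

ΔH = −198 kJ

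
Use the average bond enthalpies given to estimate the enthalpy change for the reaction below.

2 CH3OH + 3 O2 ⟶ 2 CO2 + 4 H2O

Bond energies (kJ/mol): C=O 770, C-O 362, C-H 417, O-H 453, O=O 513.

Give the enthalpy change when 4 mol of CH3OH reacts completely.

Bonds broken (reactants):
  C-H: 6 × 417 = 2502
  C-O: 2 × 362 = 724
  O-H: 2 × 453 = 906
  O=O: 3 × 513 = 1539
  Σ(broken) = 5671 kJ
Bonds formed (products):
  C=O: 4 × 770 = 3080
  O-H: 8 × 453 = 3624
  Σ(formed) = 6704 kJ
ΔH = Σ(broken) − Σ(formed) = 5671 − 6704 = −1033 kJ
For 2× the reaction as written: 2 × (−1033) = −2066 kJ

ΔH = −2066 kJ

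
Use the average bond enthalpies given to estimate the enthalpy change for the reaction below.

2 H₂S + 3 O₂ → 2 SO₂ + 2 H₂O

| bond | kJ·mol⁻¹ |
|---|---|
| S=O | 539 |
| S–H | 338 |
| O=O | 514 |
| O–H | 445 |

ΔH ≈ −1042 kJ

Bonds broken (reactants):
  O=O: 3 × 514 = 1542
  S–H: 4 × 338 = 1352
  Σ(broken) = 2894 kJ
Bonds formed (products):
  O–H: 4 × 445 = 1780
  S=O: 4 × 539 = 2156
  Σ(formed) = 3936 kJ
ΔH = Σ(broken) − Σ(formed) = 2894 − 3936 = −1042 kJ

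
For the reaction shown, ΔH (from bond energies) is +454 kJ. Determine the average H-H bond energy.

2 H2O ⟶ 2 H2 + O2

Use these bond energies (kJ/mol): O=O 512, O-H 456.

D(H-H) ≈ 429 kJ/mol

Let D be the H-H bond energy.
Σ(broken) = 4×456 = 1824
Σ(formed) = 2×D + 1×512 = 512 + 2D
ΔH = Σ(broken) − Σ(formed) = (1824) − (512 + 2D) = +1312 − 2D
Setting this equal to +454 kJ gives 2D = 858, so D = 429 kJ/mol.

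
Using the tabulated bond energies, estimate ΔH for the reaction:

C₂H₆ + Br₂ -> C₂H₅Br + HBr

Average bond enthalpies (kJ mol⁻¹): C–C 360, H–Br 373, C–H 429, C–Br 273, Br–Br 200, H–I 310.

ΔH ≈ −17 kJ

Bonds broken (reactants):
  Br–Br: 1 × 200 = 200
  C–C: 1 × 360 = 360
  C–H: 6 × 429 = 2574
  Σ(broken) = 3134 kJ
Bonds formed (products):
  C–Br: 1 × 273 = 273
  C–C: 1 × 360 = 360
  C–H: 5 × 429 = 2145
  H–Br: 1 × 373 = 373
  Σ(formed) = 3151 kJ
ΔH = Σ(broken) − Σ(formed) = 3134 − 3151 = −17 kJ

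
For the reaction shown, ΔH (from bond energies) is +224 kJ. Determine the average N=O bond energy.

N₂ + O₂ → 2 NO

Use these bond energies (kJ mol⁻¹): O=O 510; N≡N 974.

D(N=O) ≈ 630 kJ/mol

Let D be the N=O bond energy.
Σ(broken) = 1×974 + 1×510 = 1484
Σ(formed) = 2×D = 2D
ΔH = Σ(broken) − Σ(formed) = (1484) − (2D) = +1484 − 2D
Setting this equal to +224 kJ gives 2D = 1260, so D = 630 kJ/mol.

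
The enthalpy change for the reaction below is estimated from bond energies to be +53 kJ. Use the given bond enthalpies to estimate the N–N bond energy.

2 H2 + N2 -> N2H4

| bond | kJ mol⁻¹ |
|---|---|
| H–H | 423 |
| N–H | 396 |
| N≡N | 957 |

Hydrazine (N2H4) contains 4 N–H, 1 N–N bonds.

Let D be the N–N bond energy.
Σ(broken) = 2×423 + 1×957 = 1803
Σ(formed) = 4×396 + 1×D = 1584 + D
ΔH = Σ(broken) − Σ(formed) = (1803) − (1584 + D) = +219 − D
Setting this equal to +53 kJ gives D = 166 kJ/mol.

D(N–N) ≈ 166 kJ/mol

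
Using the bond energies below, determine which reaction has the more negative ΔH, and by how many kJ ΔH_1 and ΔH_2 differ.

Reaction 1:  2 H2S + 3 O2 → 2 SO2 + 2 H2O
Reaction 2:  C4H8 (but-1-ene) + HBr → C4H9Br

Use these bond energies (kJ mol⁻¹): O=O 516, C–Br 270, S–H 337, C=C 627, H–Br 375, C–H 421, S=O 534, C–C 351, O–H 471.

Reaction 1, by 1084 kJ

Reaction 1:
  Bonds broken (reactants):
    O=O: 3 × 516 = 1548
    S–H: 4 × 337 = 1348
    Σ(broken) = 2896 kJ
  Bonds formed (products):
    O–H: 4 × 471 = 1884
    S=O: 4 × 534 = 2136
    Σ(formed) = 4020 kJ
  ΔH_1 = 2896 − 4020 = −1124 kJ
Reaction 2:
  Bonds broken (reactants):
    C–C: 2 × 351 = 702
    C–H: 8 × 421 = 3368
    C=C: 1 × 627 = 627
    H–Br: 1 × 375 = 375
    Σ(broken) = 5072 kJ
  Bonds formed (products):
    C–Br: 1 × 270 = 270
    C–C: 3 × 351 = 1053
    C–H: 9 × 421 = 3789
    Σ(formed) = 5112 kJ
  ΔH_2 = 5072 − 5112 = −40 kJ
ΔH_1 − ΔH_2 = −1084 kJ, so reaction 1 has the more negative ΔH; |ΔH_1 − ΔH_2| = 1084 kJ.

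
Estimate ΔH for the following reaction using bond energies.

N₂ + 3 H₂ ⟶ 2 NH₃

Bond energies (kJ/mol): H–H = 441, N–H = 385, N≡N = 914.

ΔH ≈ −73 kJ

Bonds broken (reactants):
  H–H: 3 × 441 = 1323
  N≡N: 1 × 914 = 914
  Σ(broken) = 2237 kJ
Bonds formed (products):
  N–H: 6 × 385 = 2310
  Σ(formed) = 2310 kJ
ΔH = Σ(broken) − Σ(formed) = 2237 − 2310 = −73 kJ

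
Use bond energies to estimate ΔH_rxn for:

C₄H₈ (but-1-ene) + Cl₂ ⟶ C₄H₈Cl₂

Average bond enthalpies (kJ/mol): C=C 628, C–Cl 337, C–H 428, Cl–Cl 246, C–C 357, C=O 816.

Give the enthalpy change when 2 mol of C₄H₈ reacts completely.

ΔH = −314 kJ

Bonds broken (reactants):
  C–C: 2 × 357 = 714
  C–H: 8 × 428 = 3424
  C=C: 1 × 628 = 628
  Cl–Cl: 1 × 246 = 246
  Σ(broken) = 5012 kJ
Bonds formed (products):
  C–C: 3 × 357 = 1071
  C–Cl: 2 × 337 = 674
  C–H: 8 × 428 = 3424
  Σ(formed) = 5169 kJ
ΔH = Σ(broken) − Σ(formed) = 5012 − 5169 = −157 kJ
For 2× the reaction as written: 2 × (−157) = −314 kJ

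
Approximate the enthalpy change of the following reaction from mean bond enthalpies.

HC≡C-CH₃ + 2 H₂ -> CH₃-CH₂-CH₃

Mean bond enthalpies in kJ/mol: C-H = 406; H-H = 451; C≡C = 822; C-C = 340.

ΔH ≈ −240 kJ

Bonds broken (reactants):
  C≡C: 1 × 822 = 822
  C-C: 1 × 340 = 340
  C-H: 4 × 406 = 1624
  H-H: 2 × 451 = 902
  Σ(broken) = 3688 kJ
Bonds formed (products):
  C-C: 2 × 340 = 680
  C-H: 8 × 406 = 3248
  Σ(formed) = 3928 kJ
ΔH = Σ(broken) − Σ(formed) = 3688 − 3928 = −240 kJ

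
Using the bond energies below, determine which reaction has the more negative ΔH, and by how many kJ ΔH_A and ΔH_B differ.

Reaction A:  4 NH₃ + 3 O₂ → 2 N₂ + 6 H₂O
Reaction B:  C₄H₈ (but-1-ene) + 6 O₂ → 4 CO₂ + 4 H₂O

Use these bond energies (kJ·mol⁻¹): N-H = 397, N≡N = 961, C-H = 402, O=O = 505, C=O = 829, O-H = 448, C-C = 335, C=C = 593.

Reaction B, by 1688 kJ

Reaction A:
  Bonds broken (reactants):
    N-H: 12 × 397 = 4764
    O=O: 3 × 505 = 1515
    Σ(broken) = 6279 kJ
  Bonds formed (products):
    N≡N: 2 × 961 = 1922
    O-H: 12 × 448 = 5376
    Σ(formed) = 7298 kJ
  ΔH_A = 6279 − 7298 = −1019 kJ
Reaction B:
  Bonds broken (reactants):
    C-C: 2 × 335 = 670
    C-H: 8 × 402 = 3216
    C=C: 1 × 593 = 593
    O=O: 6 × 505 = 3030
    Σ(broken) = 7509 kJ
  Bonds formed (products):
    C=O: 8 × 829 = 6632
    O-H: 8 × 448 = 3584
    Σ(formed) = 10216 kJ
  ΔH_B = 7509 − 10216 = −2707 kJ
ΔH_A − ΔH_B = +1688 kJ, so reaction B has the more negative ΔH; |ΔH_A − ΔH_B| = 1688 kJ.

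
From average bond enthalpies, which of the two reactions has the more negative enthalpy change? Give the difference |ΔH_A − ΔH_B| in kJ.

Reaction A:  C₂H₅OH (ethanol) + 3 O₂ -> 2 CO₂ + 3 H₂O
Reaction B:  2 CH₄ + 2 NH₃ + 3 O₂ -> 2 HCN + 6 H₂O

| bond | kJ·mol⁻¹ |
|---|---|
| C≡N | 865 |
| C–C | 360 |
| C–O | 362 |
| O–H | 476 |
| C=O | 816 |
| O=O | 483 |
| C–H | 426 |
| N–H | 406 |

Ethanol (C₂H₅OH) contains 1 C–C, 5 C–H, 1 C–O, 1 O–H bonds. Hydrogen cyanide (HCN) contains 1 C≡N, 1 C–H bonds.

Reaction A:
  Bonds broken (reactants):
    C–C: 1 × 360 = 360
    C–H: 5 × 426 = 2130
    C–O: 1 × 362 = 362
    O–H: 1 × 476 = 476
    O=O: 3 × 483 = 1449
    Σ(broken) = 4777 kJ
  Bonds formed (products):
    C=O: 4 × 816 = 3264
    O–H: 6 × 476 = 2856
    Σ(formed) = 6120 kJ
  ΔH_A = 4777 − 6120 = −1343 kJ
Reaction B:
  Bonds broken (reactants):
    C–H: 8 × 426 = 3408
    N–H: 6 × 406 = 2436
    O=O: 3 × 483 = 1449
    Σ(broken) = 7293 kJ
  Bonds formed (products):
    C≡N: 2 × 865 = 1730
    C–H: 2 × 426 = 852
    O–H: 12 × 476 = 5712
    Σ(formed) = 8294 kJ
  ΔH_B = 7293 − 8294 = −1001 kJ
ΔH_A − ΔH_B = −342 kJ, so reaction A has the more negative ΔH; |ΔH_A − ΔH_B| = 342 kJ.

Reaction A, by 342 kJ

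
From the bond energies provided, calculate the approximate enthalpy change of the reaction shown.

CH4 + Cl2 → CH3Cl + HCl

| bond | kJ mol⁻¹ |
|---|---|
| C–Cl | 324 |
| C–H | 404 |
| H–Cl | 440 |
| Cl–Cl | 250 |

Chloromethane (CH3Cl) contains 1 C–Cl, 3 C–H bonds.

ΔH ≈ −110 kJ

Bonds broken (reactants):
  C–H: 4 × 404 = 1616
  Cl–Cl: 1 × 250 = 250
  Σ(broken) = 1866 kJ
Bonds formed (products):
  C–Cl: 1 × 324 = 324
  C–H: 3 × 404 = 1212
  H–Cl: 1 × 440 = 440
  Σ(formed) = 1976 kJ
ΔH = Σ(broken) − Σ(formed) = 1866 − 1976 = −110 kJ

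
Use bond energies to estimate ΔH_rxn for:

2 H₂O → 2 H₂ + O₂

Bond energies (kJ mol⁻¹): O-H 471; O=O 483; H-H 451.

Bonds broken (reactants):
  O-H: 4 × 471 = 1884
  Σ(broken) = 1884 kJ
Bonds formed (products):
  H-H: 2 × 451 = 902
  O=O: 1 × 483 = 483
  Σ(formed) = 1385 kJ
ΔH = Σ(broken) − Σ(formed) = 1884 − 1385 = +499 kJ

ΔH ≈ +499 kJ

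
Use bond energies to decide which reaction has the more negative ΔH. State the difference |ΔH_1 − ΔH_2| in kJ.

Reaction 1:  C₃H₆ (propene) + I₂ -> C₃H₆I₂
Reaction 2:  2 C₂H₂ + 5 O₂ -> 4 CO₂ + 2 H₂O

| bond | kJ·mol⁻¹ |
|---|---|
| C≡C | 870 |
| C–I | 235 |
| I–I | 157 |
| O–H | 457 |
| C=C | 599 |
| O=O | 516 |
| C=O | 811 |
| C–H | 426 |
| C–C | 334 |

Reaction 2, by 2244 kJ

Reaction 1:
  Bonds broken (reactants):
    C–C: 1 × 334 = 334
    C–H: 6 × 426 = 2556
    C=C: 1 × 599 = 599
    I–I: 1 × 157 = 157
    Σ(broken) = 3646 kJ
  Bonds formed (products):
    C–C: 2 × 334 = 668
    C–H: 6 × 426 = 2556
    C–I: 2 × 235 = 470
    Σ(formed) = 3694 kJ
  ΔH_1 = 3646 − 3694 = −48 kJ
Reaction 2:
  Bonds broken (reactants):
    C≡C: 2 × 870 = 1740
    C–H: 4 × 426 = 1704
    O=O: 5 × 516 = 2580
    Σ(broken) = 6024 kJ
  Bonds formed (products):
    C=O: 8 × 811 = 6488
    O–H: 4 × 457 = 1828
    Σ(formed) = 8316 kJ
  ΔH_2 = 6024 − 8316 = −2292 kJ
ΔH_1 − ΔH_2 = +2244 kJ, so reaction 2 has the more negative ΔH; |ΔH_1 − ΔH_2| = 2244 kJ.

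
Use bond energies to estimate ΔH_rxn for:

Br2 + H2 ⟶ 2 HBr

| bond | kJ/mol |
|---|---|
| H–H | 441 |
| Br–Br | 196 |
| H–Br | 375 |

ΔH ≈ −113 kJ

Bonds broken (reactants):
  Br–Br: 1 × 196 = 196
  H–H: 1 × 441 = 441
  Σ(broken) = 637 kJ
Bonds formed (products):
  H–Br: 2 × 375 = 750
  Σ(formed) = 750 kJ
ΔH = Σ(broken) − Σ(formed) = 637 − 750 = −113 kJ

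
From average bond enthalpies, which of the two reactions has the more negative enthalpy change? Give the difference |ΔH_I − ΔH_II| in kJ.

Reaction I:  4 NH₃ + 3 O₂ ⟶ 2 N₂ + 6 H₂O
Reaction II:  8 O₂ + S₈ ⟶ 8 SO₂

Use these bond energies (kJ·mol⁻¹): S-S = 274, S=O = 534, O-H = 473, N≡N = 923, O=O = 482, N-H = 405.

Reaction I:
  Bonds broken (reactants):
    N-H: 12 × 405 = 4860
    O=O: 3 × 482 = 1446
    Σ(broken) = 6306 kJ
  Bonds formed (products):
    N≡N: 2 × 923 = 1846
    O-H: 12 × 473 = 5676
    Σ(formed) = 7522 kJ
  ΔH_I = 6306 − 7522 = −1216 kJ
Reaction II:
  Bonds broken (reactants):
    O=O: 8 × 482 = 3856
    S-S: 8 × 274 = 2192
    Σ(broken) = 6048 kJ
  Bonds formed (products):
    S=O: 16 × 534 = 8544
    Σ(formed) = 8544 kJ
  ΔH_II = 6048 − 8544 = −2496 kJ
ΔH_I − ΔH_II = +1280 kJ, so reaction II has the more negative ΔH; |ΔH_I − ΔH_II| = 1280 kJ.

Reaction II, by 1280 kJ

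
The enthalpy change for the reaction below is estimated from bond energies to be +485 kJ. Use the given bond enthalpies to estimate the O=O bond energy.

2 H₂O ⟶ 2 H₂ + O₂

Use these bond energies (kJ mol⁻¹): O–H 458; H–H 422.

D(O=O) ≈ 503 kJ/mol

Let D be the O=O bond energy.
Σ(broken) = 4×458 = 1832
Σ(formed) = 2×422 + 1×D = 844 + D
ΔH = Σ(broken) − Σ(formed) = (1832) − (844 + D) = +988 − D
Setting this equal to +485 kJ gives D = 503 kJ/mol.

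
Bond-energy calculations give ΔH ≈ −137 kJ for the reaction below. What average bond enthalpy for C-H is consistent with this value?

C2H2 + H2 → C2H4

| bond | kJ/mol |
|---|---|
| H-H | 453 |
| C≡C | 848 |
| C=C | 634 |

Let D be the C-H bond energy.
Σ(broken) = 1×848 + 2×D + 1×453 = 1301 + 2D
Σ(formed) = 4×D + 1×634 = 634 + 4D
ΔH = Σ(broken) − Σ(formed) = (1301 + 2D) − (634 + 4D) = +667 − 2D
Setting this equal to −137 kJ gives 2D = 804, so D = 402 kJ/mol.

D(C-H) ≈ 402 kJ/mol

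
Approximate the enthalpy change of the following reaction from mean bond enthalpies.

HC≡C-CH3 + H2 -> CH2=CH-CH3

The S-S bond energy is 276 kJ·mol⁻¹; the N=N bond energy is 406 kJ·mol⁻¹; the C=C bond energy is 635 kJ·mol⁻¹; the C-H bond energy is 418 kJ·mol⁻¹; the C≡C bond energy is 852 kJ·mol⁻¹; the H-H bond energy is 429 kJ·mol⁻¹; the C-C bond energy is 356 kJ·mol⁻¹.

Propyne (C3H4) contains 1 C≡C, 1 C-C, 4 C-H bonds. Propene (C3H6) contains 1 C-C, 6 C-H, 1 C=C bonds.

Bonds broken (reactants):
  C≡C: 1 × 852 = 852
  C-C: 1 × 356 = 356
  C-H: 4 × 418 = 1672
  H-H: 1 × 429 = 429
  Σ(broken) = 3309 kJ
Bonds formed (products):
  C-C: 1 × 356 = 356
  C-H: 6 × 418 = 2508
  C=C: 1 × 635 = 635
  Σ(formed) = 3499 kJ
ΔH = Σ(broken) − Σ(formed) = 3309 − 3499 = −190 kJ

ΔH ≈ −190 kJ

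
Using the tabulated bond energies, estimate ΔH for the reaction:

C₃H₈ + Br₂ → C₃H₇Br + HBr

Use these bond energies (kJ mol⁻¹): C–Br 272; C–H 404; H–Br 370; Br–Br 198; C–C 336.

Bonds broken (reactants):
  Br–Br: 1 × 198 = 198
  C–C: 2 × 336 = 672
  C–H: 8 × 404 = 3232
  Σ(broken) = 4102 kJ
Bonds formed (products):
  C–Br: 1 × 272 = 272
  C–C: 2 × 336 = 672
  C–H: 7 × 404 = 2828
  H–Br: 1 × 370 = 370
  Σ(formed) = 4142 kJ
ΔH = Σ(broken) − Σ(formed) = 4102 − 4142 = −40 kJ

ΔH ≈ −40 kJ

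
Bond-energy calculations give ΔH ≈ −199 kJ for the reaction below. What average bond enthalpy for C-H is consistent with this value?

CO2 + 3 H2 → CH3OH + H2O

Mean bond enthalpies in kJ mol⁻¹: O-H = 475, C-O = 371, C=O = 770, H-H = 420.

D(C-H) ≈ 401 kJ/mol

Let D be the C-H bond energy.
Σ(broken) = 2×770 + 3×420 = 2800
Σ(formed) = 3×D + 1×371 + 3×475 = 1796 + 3D
ΔH = Σ(broken) − Σ(formed) = (2800) − (1796 + 3D) = +1004 − 3D
Setting this equal to −199 kJ gives 3D = 1203, so D = 401 kJ/mol.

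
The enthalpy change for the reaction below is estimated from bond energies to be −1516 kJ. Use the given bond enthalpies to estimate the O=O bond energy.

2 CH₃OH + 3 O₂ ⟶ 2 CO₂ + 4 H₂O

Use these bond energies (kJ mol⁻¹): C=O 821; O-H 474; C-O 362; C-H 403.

D(O=O) ≈ 490 kJ/mol

Let D be the O=O bond energy.
Σ(broken) = 6×403 + 2×362 + 2×474 + 3×D = 4090 + 3D
Σ(formed) = 4×821 + 8×474 = 7076
ΔH = Σ(broken) − Σ(formed) = (4090 + 3D) − (7076) = −2986 + 3D
Setting this equal to −1516 kJ gives 3D = 1470, so D = 490 kJ/mol.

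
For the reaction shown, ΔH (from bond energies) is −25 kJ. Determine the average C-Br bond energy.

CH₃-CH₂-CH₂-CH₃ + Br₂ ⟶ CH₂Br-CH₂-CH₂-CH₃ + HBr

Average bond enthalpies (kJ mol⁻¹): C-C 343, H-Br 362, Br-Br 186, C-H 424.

Let D be the C-Br bond energy.
Σ(broken) = 1×186 + 3×343 + 10×424 = 5455
Σ(formed) = 1×D + 3×343 + 9×424 + 1×362 = 5207 + D
ΔH = Σ(broken) − Σ(formed) = (5455) − (5207 + D) = +248 − D
Setting this equal to −25 kJ gives D = 273 kJ/mol.

D(C-Br) ≈ 273 kJ/mol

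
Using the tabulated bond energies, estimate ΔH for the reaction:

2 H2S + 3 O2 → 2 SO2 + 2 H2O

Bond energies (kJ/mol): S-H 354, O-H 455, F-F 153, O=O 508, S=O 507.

ΔH ≈ −908 kJ

Bonds broken (reactants):
  O=O: 3 × 508 = 1524
  S-H: 4 × 354 = 1416
  Σ(broken) = 2940 kJ
Bonds formed (products):
  O-H: 4 × 455 = 1820
  S=O: 4 × 507 = 2028
  Σ(formed) = 3848 kJ
ΔH = Σ(broken) − Σ(formed) = 2940 − 3848 = −908 kJ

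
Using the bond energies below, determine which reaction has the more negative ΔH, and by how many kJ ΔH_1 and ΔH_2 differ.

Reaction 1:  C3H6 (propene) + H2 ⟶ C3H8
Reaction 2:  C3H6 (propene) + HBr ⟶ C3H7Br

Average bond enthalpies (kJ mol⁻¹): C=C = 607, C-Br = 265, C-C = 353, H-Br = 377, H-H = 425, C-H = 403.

Reaction 1, by 90 kJ

Reaction 1:
  Bonds broken (reactants):
    C-C: 1 × 353 = 353
    C-H: 6 × 403 = 2418
    C=C: 1 × 607 = 607
    H-H: 1 × 425 = 425
    Σ(broken) = 3803 kJ
  Bonds formed (products):
    C-C: 2 × 353 = 706
    C-H: 8 × 403 = 3224
    Σ(formed) = 3930 kJ
  ΔH_1 = 3803 − 3930 = −127 kJ
Reaction 2:
  Bonds broken (reactants):
    C-C: 1 × 353 = 353
    C-H: 6 × 403 = 2418
    C=C: 1 × 607 = 607
    H-Br: 1 × 377 = 377
    Σ(broken) = 3755 kJ
  Bonds formed (products):
    C-Br: 1 × 265 = 265
    C-C: 2 × 353 = 706
    C-H: 7 × 403 = 2821
    Σ(formed) = 3792 kJ
  ΔH_2 = 3755 − 3792 = −37 kJ
ΔH_1 − ΔH_2 = −90 kJ, so reaction 1 has the more negative ΔH; |ΔH_1 − ΔH_2| = 90 kJ.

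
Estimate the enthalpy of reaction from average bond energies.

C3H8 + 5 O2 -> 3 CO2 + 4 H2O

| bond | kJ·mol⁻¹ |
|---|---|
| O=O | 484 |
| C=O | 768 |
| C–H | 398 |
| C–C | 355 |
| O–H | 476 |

ΔH ≈ −2102 kJ

Bonds broken (reactants):
  C–C: 2 × 355 = 710
  C–H: 8 × 398 = 3184
  O=O: 5 × 484 = 2420
  Σ(broken) = 6314 kJ
Bonds formed (products):
  C=O: 6 × 768 = 4608
  O–H: 8 × 476 = 3808
  Σ(formed) = 8416 kJ
ΔH = Σ(broken) − Σ(formed) = 6314 − 8416 = −2102 kJ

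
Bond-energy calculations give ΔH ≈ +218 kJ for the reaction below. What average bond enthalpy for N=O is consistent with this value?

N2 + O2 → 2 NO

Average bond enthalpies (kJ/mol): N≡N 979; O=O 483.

Let D be the N=O bond energy.
Σ(broken) = 1×979 + 1×483 = 1462
Σ(formed) = 2×D = 2D
ΔH = Σ(broken) − Σ(formed) = (1462) − (2D) = +1462 − 2D
Setting this equal to +218 kJ gives 2D = 1244, so D = 622 kJ/mol.

D(N=O) ≈ 622 kJ/mol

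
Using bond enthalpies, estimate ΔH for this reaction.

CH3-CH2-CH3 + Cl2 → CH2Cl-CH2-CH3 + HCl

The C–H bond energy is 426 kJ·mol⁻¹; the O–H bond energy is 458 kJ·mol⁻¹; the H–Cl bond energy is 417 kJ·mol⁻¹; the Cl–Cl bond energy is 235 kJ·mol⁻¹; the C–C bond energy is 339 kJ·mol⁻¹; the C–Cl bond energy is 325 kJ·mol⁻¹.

ΔH ≈ −81 kJ

Bonds broken (reactants):
  C–C: 2 × 339 = 678
  C–H: 8 × 426 = 3408
  Cl–Cl: 1 × 235 = 235
  Σ(broken) = 4321 kJ
Bonds formed (products):
  C–C: 2 × 339 = 678
  C–Cl: 1 × 325 = 325
  C–H: 7 × 426 = 2982
  H–Cl: 1 × 417 = 417
  Σ(formed) = 4402 kJ
ΔH = Σ(broken) − Σ(formed) = 4321 − 4402 = −81 kJ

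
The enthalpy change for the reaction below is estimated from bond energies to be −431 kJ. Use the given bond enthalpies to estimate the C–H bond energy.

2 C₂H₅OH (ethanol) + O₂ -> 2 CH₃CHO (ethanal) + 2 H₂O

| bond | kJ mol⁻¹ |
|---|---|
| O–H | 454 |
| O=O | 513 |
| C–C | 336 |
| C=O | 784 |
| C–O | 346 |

Let D be the C–H bond energy.
Σ(broken) = 2×336 + 10×D + 2×346 + 2×454 + 1×513 = 2785 + 10D
Σ(formed) = 2×336 + 8×D + 2×784 + 4×454 = 4056 + 8D
ΔH = Σ(broken) − Σ(formed) = (2785 + 10D) − (4056 + 8D) = −1271 + 2D
Setting this equal to −431 kJ gives 2D = 840, so D = 420 kJ/mol.

D(C–H) ≈ 420 kJ/mol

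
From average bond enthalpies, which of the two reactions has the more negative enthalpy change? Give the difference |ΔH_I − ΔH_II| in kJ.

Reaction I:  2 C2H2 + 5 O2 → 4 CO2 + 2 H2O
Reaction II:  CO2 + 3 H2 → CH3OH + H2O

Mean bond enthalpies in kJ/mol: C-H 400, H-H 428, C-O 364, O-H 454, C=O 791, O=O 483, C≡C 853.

Reaction I, by 2363 kJ

Reaction I:
  Bonds broken (reactants):
    C≡C: 2 × 853 = 1706
    C-H: 4 × 400 = 1600
    O=O: 5 × 483 = 2415
    Σ(broken) = 5721 kJ
  Bonds formed (products):
    C=O: 8 × 791 = 6328
    O-H: 4 × 454 = 1816
    Σ(formed) = 8144 kJ
  ΔH_I = 5721 − 8144 = −2423 kJ
Reaction II:
  Bonds broken (reactants):
    C=O: 2 × 791 = 1582
    H-H: 3 × 428 = 1284
    Σ(broken) = 2866 kJ
  Bonds formed (products):
    C-H: 3 × 400 = 1200
    C-O: 1 × 364 = 364
    O-H: 3 × 454 = 1362
    Σ(formed) = 2926 kJ
  ΔH_II = 2866 − 2926 = −60 kJ
ΔH_I − ΔH_II = −2363 kJ, so reaction I has the more negative ΔH; |ΔH_I − ΔH_II| = 2363 kJ.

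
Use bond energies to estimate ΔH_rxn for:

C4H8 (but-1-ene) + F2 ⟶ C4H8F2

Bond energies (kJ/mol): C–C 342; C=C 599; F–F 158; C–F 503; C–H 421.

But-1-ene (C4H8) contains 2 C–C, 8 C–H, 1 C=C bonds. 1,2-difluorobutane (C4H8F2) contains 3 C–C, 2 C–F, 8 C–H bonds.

ΔH ≈ −591 kJ

Bonds broken (reactants):
  C–C: 2 × 342 = 684
  C–H: 8 × 421 = 3368
  C=C: 1 × 599 = 599
  F–F: 1 × 158 = 158
  Σ(broken) = 4809 kJ
Bonds formed (products):
  C–C: 3 × 342 = 1026
  C–F: 2 × 503 = 1006
  C–H: 8 × 421 = 3368
  Σ(formed) = 5400 kJ
ΔH = Σ(broken) − Σ(formed) = 4809 − 5400 = −591 kJ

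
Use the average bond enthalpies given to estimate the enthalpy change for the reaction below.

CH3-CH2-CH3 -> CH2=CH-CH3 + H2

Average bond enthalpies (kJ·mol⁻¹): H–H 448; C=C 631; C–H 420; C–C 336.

ΔH ≈ +97 kJ

Bonds broken (reactants):
  C–C: 2 × 336 = 672
  C–H: 8 × 420 = 3360
  Σ(broken) = 4032 kJ
Bonds formed (products):
  C–C: 1 × 336 = 336
  C–H: 6 × 420 = 2520
  C=C: 1 × 631 = 631
  H–H: 1 × 448 = 448
  Σ(formed) = 3935 kJ
ΔH = Σ(broken) − Σ(formed) = 4032 − 3935 = +97 kJ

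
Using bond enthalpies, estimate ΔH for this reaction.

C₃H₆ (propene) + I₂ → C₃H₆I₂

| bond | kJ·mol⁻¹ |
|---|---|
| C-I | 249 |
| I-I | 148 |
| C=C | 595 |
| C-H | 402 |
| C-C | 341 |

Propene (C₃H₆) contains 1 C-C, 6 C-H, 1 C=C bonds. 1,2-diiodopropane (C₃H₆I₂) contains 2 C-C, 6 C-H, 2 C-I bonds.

Bonds broken (reactants):
  C-C: 1 × 341 = 341
  C-H: 6 × 402 = 2412
  C=C: 1 × 595 = 595
  I-I: 1 × 148 = 148
  Σ(broken) = 3496 kJ
Bonds formed (products):
  C-C: 2 × 341 = 682
  C-H: 6 × 402 = 2412
  C-I: 2 × 249 = 498
  Σ(formed) = 3592 kJ
ΔH = Σ(broken) − Σ(formed) = 3496 − 3592 = −96 kJ

ΔH ≈ −96 kJ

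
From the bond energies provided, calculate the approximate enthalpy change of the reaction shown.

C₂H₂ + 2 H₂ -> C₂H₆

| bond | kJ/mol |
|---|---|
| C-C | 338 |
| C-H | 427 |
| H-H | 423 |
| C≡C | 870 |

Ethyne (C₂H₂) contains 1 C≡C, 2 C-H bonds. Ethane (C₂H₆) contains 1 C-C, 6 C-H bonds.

ΔH ≈ −330 kJ

Bonds broken (reactants):
  C≡C: 1 × 870 = 870
  C-H: 2 × 427 = 854
  H-H: 2 × 423 = 846
  Σ(broken) = 2570 kJ
Bonds formed (products):
  C-C: 1 × 338 = 338
  C-H: 6 × 427 = 2562
  Σ(formed) = 2900 kJ
ΔH = Σ(broken) − Σ(formed) = 2570 − 2900 = −330 kJ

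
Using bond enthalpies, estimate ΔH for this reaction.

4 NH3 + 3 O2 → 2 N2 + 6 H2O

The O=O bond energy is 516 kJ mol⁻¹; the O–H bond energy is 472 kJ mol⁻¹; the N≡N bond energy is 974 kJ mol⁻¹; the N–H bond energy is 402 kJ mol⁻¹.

Bonds broken (reactants):
  N–H: 12 × 402 = 4824
  O=O: 3 × 516 = 1548
  Σ(broken) = 6372 kJ
Bonds formed (products):
  N≡N: 2 × 974 = 1948
  O–H: 12 × 472 = 5664
  Σ(formed) = 7612 kJ
ΔH = Σ(broken) − Σ(formed) = 6372 − 7612 = −1240 kJ

ΔH ≈ −1240 kJ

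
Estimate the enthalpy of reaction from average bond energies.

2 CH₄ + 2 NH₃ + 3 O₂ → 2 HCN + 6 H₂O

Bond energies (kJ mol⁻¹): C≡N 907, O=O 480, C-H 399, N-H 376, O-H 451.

Bonds broken (reactants):
  C-H: 8 × 399 = 3192
  N-H: 6 × 376 = 2256
  O=O: 3 × 480 = 1440
  Σ(broken) = 6888 kJ
Bonds formed (products):
  C≡N: 2 × 907 = 1814
  C-H: 2 × 399 = 798
  O-H: 12 × 451 = 5412
  Σ(formed) = 8024 kJ
ΔH = Σ(broken) − Σ(formed) = 6888 − 8024 = −1136 kJ

ΔH ≈ −1136 kJ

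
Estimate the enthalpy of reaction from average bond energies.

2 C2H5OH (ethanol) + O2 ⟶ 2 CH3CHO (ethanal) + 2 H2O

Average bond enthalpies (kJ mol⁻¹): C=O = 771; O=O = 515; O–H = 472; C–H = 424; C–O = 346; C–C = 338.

ΔH ≈ −431 kJ

Bonds broken (reactants):
  C–C: 2 × 338 = 676
  C–H: 10 × 424 = 4240
  C–O: 2 × 346 = 692
  O–H: 2 × 472 = 944
  O=O: 1 × 515 = 515
  Σ(broken) = 7067 kJ
Bonds formed (products):
  C–C: 2 × 338 = 676
  C–H: 8 × 424 = 3392
  C=O: 2 × 771 = 1542
  O–H: 4 × 472 = 1888
  Σ(formed) = 7498 kJ
ΔH = Σ(broken) − Σ(formed) = 7067 − 7498 = −431 kJ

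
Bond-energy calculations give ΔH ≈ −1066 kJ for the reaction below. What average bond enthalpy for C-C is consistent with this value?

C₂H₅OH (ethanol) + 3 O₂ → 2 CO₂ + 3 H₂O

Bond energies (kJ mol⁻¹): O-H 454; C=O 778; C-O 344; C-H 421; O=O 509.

Let D be the C-C bond energy.
Σ(broken) = 1×D + 5×421 + 1×344 + 1×454 + 3×509 = 4430 + D
Σ(formed) = 4×778 + 6×454 = 5836
ΔH = Σ(broken) − Σ(formed) = (4430 + D) − (5836) = −1406 + D
Setting this equal to −1066 kJ gives D = 340 kJ/mol.

D(C-C) ≈ 340 kJ/mol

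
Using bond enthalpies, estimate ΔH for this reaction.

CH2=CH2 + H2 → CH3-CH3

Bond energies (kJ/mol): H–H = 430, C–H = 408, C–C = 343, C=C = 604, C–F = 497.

Bonds broken (reactants):
  C–H: 4 × 408 = 1632
  C=C: 1 × 604 = 604
  H–H: 1 × 430 = 430
  Σ(broken) = 2666 kJ
Bonds formed (products):
  C–C: 1 × 343 = 343
  C–H: 6 × 408 = 2448
  Σ(formed) = 2791 kJ
ΔH = Σ(broken) − Σ(formed) = 2666 − 2791 = −125 kJ

ΔH ≈ −125 kJ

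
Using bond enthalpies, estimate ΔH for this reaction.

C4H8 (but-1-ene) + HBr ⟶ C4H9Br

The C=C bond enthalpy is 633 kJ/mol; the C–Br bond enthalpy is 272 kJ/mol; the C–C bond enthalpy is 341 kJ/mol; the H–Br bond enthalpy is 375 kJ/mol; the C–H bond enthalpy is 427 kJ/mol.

ΔH ≈ −32 kJ

Bonds broken (reactants):
  C–C: 2 × 341 = 682
  C–H: 8 × 427 = 3416
  C=C: 1 × 633 = 633
  H–Br: 1 × 375 = 375
  Σ(broken) = 5106 kJ
Bonds formed (products):
  C–Br: 1 × 272 = 272
  C–C: 3 × 341 = 1023
  C–H: 9 × 427 = 3843
  Σ(formed) = 5138 kJ
ΔH = Σ(broken) − Σ(formed) = 5106 − 5138 = −32 kJ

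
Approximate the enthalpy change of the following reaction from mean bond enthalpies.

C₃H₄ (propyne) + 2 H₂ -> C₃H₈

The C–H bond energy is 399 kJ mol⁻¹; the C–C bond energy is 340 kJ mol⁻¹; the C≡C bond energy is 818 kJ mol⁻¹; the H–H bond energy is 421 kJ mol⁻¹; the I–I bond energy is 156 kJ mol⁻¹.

Bonds broken (reactants):
  C≡C: 1 × 818 = 818
  C–C: 1 × 340 = 340
  C–H: 4 × 399 = 1596
  H–H: 2 × 421 = 842
  Σ(broken) = 3596 kJ
Bonds formed (products):
  C–C: 2 × 340 = 680
  C–H: 8 × 399 = 3192
  Σ(formed) = 3872 kJ
ΔH = Σ(broken) − Σ(formed) = 3596 − 3872 = −276 kJ

ΔH ≈ −276 kJ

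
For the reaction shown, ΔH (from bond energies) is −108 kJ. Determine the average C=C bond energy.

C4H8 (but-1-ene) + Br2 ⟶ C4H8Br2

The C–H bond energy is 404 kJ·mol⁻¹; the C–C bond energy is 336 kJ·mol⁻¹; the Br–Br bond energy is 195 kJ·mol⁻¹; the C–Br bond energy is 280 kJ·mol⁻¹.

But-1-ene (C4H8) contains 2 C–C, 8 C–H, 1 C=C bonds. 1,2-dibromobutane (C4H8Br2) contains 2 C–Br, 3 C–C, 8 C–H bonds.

Let D be the C=C bond energy.
Σ(broken) = 1×195 + 2×336 + 8×404 + 1×D = 4099 + D
Σ(formed) = 2×280 + 3×336 + 8×404 = 4800
ΔH = Σ(broken) − Σ(formed) = (4099 + D) − (4800) = −701 + D
Setting this equal to −108 kJ gives D = 593 kJ/mol.

D(C=C) ≈ 593 kJ/mol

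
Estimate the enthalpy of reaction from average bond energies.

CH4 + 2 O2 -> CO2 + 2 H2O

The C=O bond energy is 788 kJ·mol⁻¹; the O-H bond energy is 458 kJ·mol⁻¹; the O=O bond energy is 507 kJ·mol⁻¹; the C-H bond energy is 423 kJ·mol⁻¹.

Bonds broken (reactants):
  C-H: 4 × 423 = 1692
  O=O: 2 × 507 = 1014
  Σ(broken) = 2706 kJ
Bonds formed (products):
  C=O: 2 × 788 = 1576
  O-H: 4 × 458 = 1832
  Σ(formed) = 3408 kJ
ΔH = Σ(broken) − Σ(formed) = 2706 − 3408 = −702 kJ

ΔH ≈ −702 kJ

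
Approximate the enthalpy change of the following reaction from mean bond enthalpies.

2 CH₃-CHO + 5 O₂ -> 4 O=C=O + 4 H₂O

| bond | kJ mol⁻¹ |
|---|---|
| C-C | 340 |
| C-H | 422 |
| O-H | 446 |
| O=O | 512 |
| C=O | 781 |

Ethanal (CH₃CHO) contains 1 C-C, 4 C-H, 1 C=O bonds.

ΔH ≈ −1638 kJ

Bonds broken (reactants):
  C-C: 2 × 340 = 680
  C-H: 8 × 422 = 3376
  C=O: 2 × 781 = 1562
  O=O: 5 × 512 = 2560
  Σ(broken) = 8178 kJ
Bonds formed (products):
  C=O: 8 × 781 = 6248
  O-H: 8 × 446 = 3568
  Σ(formed) = 9816 kJ
ΔH = Σ(broken) − Σ(formed) = 8178 − 9816 = −1638 kJ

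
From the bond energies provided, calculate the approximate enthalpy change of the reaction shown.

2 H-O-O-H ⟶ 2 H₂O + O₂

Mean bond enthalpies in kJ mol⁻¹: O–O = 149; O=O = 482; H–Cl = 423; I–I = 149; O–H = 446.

Bonds broken (reactants):
  O–H: 4 × 446 = 1784
  O–O: 2 × 149 = 298
  Σ(broken) = 2082 kJ
Bonds formed (products):
  O–H: 4 × 446 = 1784
  O=O: 1 × 482 = 482
  Σ(formed) = 2266 kJ
ΔH = Σ(broken) − Σ(formed) = 2082 − 2266 = −184 kJ

ΔH ≈ −184 kJ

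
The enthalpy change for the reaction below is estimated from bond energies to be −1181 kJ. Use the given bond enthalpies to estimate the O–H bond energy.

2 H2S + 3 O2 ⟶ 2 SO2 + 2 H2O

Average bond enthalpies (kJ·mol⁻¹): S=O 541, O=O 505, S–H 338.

Let D be the O–H bond energy.
Σ(broken) = 3×505 + 4×338 = 2867
Σ(formed) = 4×D + 4×541 = 2164 + 4D
ΔH = Σ(broken) − Σ(formed) = (2867) − (2164 + 4D) = +703 − 4D
Setting this equal to −1181 kJ gives 4D = 1884, so D = 471 kJ/mol.

D(O–H) ≈ 471 kJ/mol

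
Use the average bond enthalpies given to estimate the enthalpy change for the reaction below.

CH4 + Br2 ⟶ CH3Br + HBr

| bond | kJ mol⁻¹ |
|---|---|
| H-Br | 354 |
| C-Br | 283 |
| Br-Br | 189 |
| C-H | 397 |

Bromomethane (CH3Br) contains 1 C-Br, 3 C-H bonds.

Bonds broken (reactants):
  Br-Br: 1 × 189 = 189
  C-H: 4 × 397 = 1588
  Σ(broken) = 1777 kJ
Bonds formed (products):
  C-Br: 1 × 283 = 283
  C-H: 3 × 397 = 1191
  H-Br: 1 × 354 = 354
  Σ(formed) = 1828 kJ
ΔH = Σ(broken) − Σ(formed) = 1777 − 1828 = −51 kJ

ΔH ≈ −51 kJ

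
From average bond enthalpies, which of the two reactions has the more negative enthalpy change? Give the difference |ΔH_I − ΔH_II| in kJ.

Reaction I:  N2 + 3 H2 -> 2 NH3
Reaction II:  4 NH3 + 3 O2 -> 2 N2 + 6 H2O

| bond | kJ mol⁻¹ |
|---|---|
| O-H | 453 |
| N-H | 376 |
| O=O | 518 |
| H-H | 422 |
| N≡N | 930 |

Reaction II, by 1170 kJ

Reaction I:
  Bonds broken (reactants):
    H-H: 3 × 422 = 1266
    N≡N: 1 × 930 = 930
    Σ(broken) = 2196 kJ
  Bonds formed (products):
    N-H: 6 × 376 = 2256
    Σ(formed) = 2256 kJ
  ΔH_I = 2196 − 2256 = −60 kJ
Reaction II:
  Bonds broken (reactants):
    N-H: 12 × 376 = 4512
    O=O: 3 × 518 = 1554
    Σ(broken) = 6066 kJ
  Bonds formed (products):
    N≡N: 2 × 930 = 1860
    O-H: 12 × 453 = 5436
    Σ(formed) = 7296 kJ
  ΔH_II = 6066 − 7296 = −1230 kJ
ΔH_I − ΔH_II = +1170 kJ, so reaction II has the more negative ΔH; |ΔH_I − ΔH_II| = 1170 kJ.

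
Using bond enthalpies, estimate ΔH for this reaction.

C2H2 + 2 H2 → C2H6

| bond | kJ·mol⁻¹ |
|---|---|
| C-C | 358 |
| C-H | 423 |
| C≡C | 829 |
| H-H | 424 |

Bonds broken (reactants):
  C≡C: 1 × 829 = 829
  C-H: 2 × 423 = 846
  H-H: 2 × 424 = 848
  Σ(broken) = 2523 kJ
Bonds formed (products):
  C-C: 1 × 358 = 358
  C-H: 6 × 423 = 2538
  Σ(formed) = 2896 kJ
ΔH = Σ(broken) − Σ(formed) = 2523 − 2896 = −373 kJ

ΔH ≈ −373 kJ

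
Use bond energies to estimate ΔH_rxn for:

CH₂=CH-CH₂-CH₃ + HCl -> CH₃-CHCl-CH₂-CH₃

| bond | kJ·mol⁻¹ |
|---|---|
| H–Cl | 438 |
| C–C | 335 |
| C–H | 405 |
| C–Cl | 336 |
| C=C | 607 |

ΔH ≈ −31 kJ

Bonds broken (reactants):
  C–C: 2 × 335 = 670
  C–H: 8 × 405 = 3240
  C=C: 1 × 607 = 607
  H–Cl: 1 × 438 = 438
  Σ(broken) = 4955 kJ
Bonds formed (products):
  C–C: 3 × 335 = 1005
  C–Cl: 1 × 336 = 336
  C–H: 9 × 405 = 3645
  Σ(formed) = 4986 kJ
ΔH = Σ(broken) − Σ(formed) = 4955 − 4986 = −31 kJ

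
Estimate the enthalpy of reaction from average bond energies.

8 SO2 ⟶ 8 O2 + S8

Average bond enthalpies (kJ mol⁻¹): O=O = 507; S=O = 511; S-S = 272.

Bonds broken (reactants):
  S=O: 16 × 511 = 8176
  Σ(broken) = 8176 kJ
Bonds formed (products):
  O=O: 8 × 507 = 4056
  S-S: 8 × 272 = 2176
  Σ(formed) = 6232 kJ
ΔH = Σ(broken) − Σ(formed) = 8176 − 6232 = +1944 kJ

ΔH ≈ +1944 kJ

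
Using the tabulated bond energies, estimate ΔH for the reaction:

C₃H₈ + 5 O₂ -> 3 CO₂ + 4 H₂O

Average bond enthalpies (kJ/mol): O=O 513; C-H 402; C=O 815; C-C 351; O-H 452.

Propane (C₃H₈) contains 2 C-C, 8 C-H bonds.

ΔH ≈ −2023 kJ

Bonds broken (reactants):
  C-C: 2 × 351 = 702
  C-H: 8 × 402 = 3216
  O=O: 5 × 513 = 2565
  Σ(broken) = 6483 kJ
Bonds formed (products):
  C=O: 6 × 815 = 4890
  O-H: 8 × 452 = 3616
  Σ(formed) = 8506 kJ
ΔH = Σ(broken) − Σ(formed) = 6483 − 8506 = −2023 kJ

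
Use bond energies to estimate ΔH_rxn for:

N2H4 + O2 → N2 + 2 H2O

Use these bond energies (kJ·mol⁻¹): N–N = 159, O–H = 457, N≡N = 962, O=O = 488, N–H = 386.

Bonds broken (reactants):
  N–H: 4 × 386 = 1544
  N–N: 1 × 159 = 159
  O=O: 1 × 488 = 488
  Σ(broken) = 2191 kJ
Bonds formed (products):
  N≡N: 1 × 962 = 962
  O–H: 4 × 457 = 1828
  Σ(formed) = 2790 kJ
ΔH = Σ(broken) − Σ(formed) = 2191 − 2790 = −599 kJ

ΔH ≈ −599 kJ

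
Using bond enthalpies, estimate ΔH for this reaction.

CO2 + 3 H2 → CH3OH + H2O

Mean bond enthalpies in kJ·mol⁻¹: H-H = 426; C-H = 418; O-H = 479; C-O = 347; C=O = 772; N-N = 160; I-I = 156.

Bonds broken (reactants):
  C=O: 2 × 772 = 1544
  H-H: 3 × 426 = 1278
  Σ(broken) = 2822 kJ
Bonds formed (products):
  C-H: 3 × 418 = 1254
  C-O: 1 × 347 = 347
  O-H: 3 × 479 = 1437
  Σ(formed) = 3038 kJ
ΔH = Σ(broken) − Σ(formed) = 2822 − 3038 = −216 kJ

ΔH ≈ −216 kJ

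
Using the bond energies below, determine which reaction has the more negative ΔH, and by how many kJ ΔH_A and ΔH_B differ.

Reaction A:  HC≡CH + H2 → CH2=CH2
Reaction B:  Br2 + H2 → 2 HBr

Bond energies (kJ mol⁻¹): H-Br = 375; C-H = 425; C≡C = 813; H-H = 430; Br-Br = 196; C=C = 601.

Reaction A, by 84 kJ

Reaction A:
  Bonds broken (reactants):
    C≡C: 1 × 813 = 813
    C-H: 2 × 425 = 850
    H-H: 1 × 430 = 430
    Σ(broken) = 2093 kJ
  Bonds formed (products):
    C-H: 4 × 425 = 1700
    C=C: 1 × 601 = 601
    Σ(formed) = 2301 kJ
  ΔH_A = 2093 − 2301 = −208 kJ
Reaction B:
  Bonds broken (reactants):
    Br-Br: 1 × 196 = 196
    H-H: 1 × 430 = 430
    Σ(broken) = 626 kJ
  Bonds formed (products):
    H-Br: 2 × 375 = 750
    Σ(formed) = 750 kJ
  ΔH_B = 626 − 750 = −124 kJ
ΔH_A − ΔH_B = −84 kJ, so reaction A has the more negative ΔH; |ΔH_A − ΔH_B| = 84 kJ.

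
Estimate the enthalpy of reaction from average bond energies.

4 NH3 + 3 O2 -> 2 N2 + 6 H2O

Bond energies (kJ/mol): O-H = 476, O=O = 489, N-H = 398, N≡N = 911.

Bonds broken (reactants):
  N-H: 12 × 398 = 4776
  O=O: 3 × 489 = 1467
  Σ(broken) = 6243 kJ
Bonds formed (products):
  N≡N: 2 × 911 = 1822
  O-H: 12 × 476 = 5712
  Σ(formed) = 7534 kJ
ΔH = Σ(broken) − Σ(formed) = 6243 − 7534 = −1291 kJ

ΔH ≈ −1291 kJ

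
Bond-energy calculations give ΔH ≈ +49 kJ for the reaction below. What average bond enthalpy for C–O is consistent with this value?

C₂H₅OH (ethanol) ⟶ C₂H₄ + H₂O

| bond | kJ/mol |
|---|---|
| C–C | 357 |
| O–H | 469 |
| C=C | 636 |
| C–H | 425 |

Let D be the C–O bond energy.
Σ(broken) = 1×357 + 5×425 + 1×D + 1×469 = 2951 + D
Σ(formed) = 4×425 + 1×636 + 2×469 = 3274
ΔH = Σ(broken) − Σ(formed) = (2951 + D) − (3274) = −323 + D
Setting this equal to +49 kJ gives D = 372 kJ/mol.

D(C–O) ≈ 372 kJ/mol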